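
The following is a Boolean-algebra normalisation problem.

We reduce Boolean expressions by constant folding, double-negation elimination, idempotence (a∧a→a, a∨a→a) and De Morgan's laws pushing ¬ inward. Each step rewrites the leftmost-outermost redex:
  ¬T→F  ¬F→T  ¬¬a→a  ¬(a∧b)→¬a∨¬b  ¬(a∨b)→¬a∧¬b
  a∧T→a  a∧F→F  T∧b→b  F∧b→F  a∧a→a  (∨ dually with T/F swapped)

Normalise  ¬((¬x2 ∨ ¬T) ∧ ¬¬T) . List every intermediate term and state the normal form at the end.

  start: ¬((¬x2 ∨ ¬T) ∧ ¬¬T)
  [1] ¬(¬x2 ∨ ¬T) ∨ ¬¬¬T
  [2] (¬¬x2 ∧ ¬¬T) ∨ ¬¬¬T
  [3] (x2 ∧ ¬¬T) ∨ ¬¬¬T
  [4] (x2 ∧ T) ∨ ¬¬¬T
  [5] x2 ∨ ¬¬¬T
  [6] x2 ∨ ¬T
  [7] x2 ∨ F
  [8] x2

Answer: normal form = x2  (in 8 steps)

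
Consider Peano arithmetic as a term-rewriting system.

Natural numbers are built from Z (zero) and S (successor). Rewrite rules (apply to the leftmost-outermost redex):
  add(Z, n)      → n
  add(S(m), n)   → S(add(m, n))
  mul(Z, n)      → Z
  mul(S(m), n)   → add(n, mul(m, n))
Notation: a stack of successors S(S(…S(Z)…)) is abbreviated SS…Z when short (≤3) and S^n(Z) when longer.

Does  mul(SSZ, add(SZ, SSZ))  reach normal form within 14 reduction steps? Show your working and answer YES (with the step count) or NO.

  start: mul(SSZ, add(SZ, SSZ))
  [1] add(add(SZ, SSZ), mul(SZ, add(SZ, SSZ)))
  [2] add(S(add(Z, SSZ)), mul(SZ, add(SZ, SSZ)))
  [3] S(add(add(Z, SSZ), mul(SZ, add(SZ, SSZ))))
  [4] S(add(SSZ, mul(SZ, add(SZ, SSZ))))
  [5] S(S(add(SZ, mul(SZ, add(SZ, SSZ)))))
  [6] S(S(S(add(Z, mul(SZ, add(SZ, SSZ))))))
  [7] S(S(S(mul(SZ, add(SZ, SSZ)))))
  [8] S(S(S(add(add(SZ, SSZ), mul(Z, add(SZ, SSZ))))))
  [9] S(S(S(add(S(add(Z, SSZ)), mul(Z, add(SZ, SSZ))))))
  [10] S(S(S(S(add(add(Z, SSZ), mul(Z, add(SZ, SSZ)))))))
  [11] S(S(S(S(add(SSZ, mul(Z, add(SZ, SSZ)))))))
  [12] S(S(S(S(S(add(SZ, mul(Z, add(SZ, SSZ))))))))
  [13] S(S(S(S(S(S(add(Z, mul(Z, add(SZ, SSZ)))))))))
  [14] S(S(S(S(S(S(mul(Z, add(SZ, SSZ))))))))

Answer: NO — after 14 steps the term is S(S(S(S(S(S(mul(Z, add(SZ, SSZ)))))))), not yet normal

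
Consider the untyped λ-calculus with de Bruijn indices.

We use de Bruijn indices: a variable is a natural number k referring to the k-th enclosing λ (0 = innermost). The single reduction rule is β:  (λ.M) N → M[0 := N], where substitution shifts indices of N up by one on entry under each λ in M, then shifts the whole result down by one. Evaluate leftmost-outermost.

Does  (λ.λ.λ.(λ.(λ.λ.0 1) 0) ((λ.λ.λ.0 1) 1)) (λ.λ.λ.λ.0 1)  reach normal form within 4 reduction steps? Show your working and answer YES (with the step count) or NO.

  start: (λ.λ.λ.(λ.(λ.λ.0 1) 0) ((λ.λ.λ.0 1) 1)) (λ.λ.λ.λ.0 1)
  step 1: λ.λ.(λ.(λ.λ.0 1) 0) ((λ.λ.λ.0 1) 1)
  step 2: λ.λ.(λ.λ.0 1) ((λ.λ.λ.0 1) 1)
  step 3: λ.λ.λ.0 ((λ.λ.λ.0 1) 2)
  step 4: λ.λ.λ.0 (λ.λ.0 1)

Answer: YES — reaches normal form λ.λ.λ.0 (λ.λ.0 1) in 4 ≤ 4 steps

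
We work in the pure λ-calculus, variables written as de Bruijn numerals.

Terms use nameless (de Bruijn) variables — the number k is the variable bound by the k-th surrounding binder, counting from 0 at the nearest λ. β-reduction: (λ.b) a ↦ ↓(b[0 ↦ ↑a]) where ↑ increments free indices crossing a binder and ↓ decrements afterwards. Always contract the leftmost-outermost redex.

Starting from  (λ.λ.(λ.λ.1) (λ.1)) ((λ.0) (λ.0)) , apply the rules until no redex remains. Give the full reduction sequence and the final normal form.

Answer: normal form = λ.λ.λ.2  (in 2 steps)

Derivation:
  start: (λ.λ.(λ.λ.1) (λ.1)) ((λ.0) (λ.0))
  [1] λ.(λ.λ.1) (λ.1)
  [2] λ.λ.λ.2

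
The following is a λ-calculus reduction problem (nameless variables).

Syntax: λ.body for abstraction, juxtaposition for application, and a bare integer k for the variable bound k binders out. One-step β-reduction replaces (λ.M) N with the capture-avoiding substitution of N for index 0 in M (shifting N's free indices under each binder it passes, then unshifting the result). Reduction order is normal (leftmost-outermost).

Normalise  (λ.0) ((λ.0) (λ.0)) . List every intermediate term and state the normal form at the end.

  start: (λ.0) ((λ.0) (λ.0))
  step 1: (λ.0) (λ.0)
  step 2: λ.0

Answer: normal form = λ.0  (in 2 steps)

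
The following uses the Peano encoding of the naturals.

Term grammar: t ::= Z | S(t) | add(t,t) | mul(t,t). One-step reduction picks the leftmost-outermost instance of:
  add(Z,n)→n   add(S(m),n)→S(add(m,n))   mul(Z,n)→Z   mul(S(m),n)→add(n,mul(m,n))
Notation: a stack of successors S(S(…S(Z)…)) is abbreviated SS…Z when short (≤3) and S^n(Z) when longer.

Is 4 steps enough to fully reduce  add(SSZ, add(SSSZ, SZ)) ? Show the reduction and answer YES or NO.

  start: add(SSZ, add(SSSZ, SZ))
  step 1: S(add(SZ, add(SSSZ, SZ)))
  step 2: S(S(add(Z, add(SSSZ, SZ))))
  step 3: S(S(add(SSSZ, SZ)))
  step 4: S(S(S(add(SSZ, SZ))))

Answer: NO — after 4 steps the term is S(S(S(add(SSZ, SZ)))), not yet normal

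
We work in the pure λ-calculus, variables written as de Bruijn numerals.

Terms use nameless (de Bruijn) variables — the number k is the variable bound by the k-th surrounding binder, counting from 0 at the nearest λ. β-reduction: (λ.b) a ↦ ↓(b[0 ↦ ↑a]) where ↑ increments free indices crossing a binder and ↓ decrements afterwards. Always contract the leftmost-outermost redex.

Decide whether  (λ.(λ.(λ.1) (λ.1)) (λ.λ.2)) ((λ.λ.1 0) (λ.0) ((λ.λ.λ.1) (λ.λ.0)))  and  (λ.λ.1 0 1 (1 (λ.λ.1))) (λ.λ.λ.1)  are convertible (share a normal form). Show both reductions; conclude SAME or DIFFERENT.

Answer: SAME — A ⇓ λ.λ.λ.λ.1, B ⇓ λ.λ.λ.λ.1

Working:
Term A:
  start: (λ.(λ.(λ.1) (λ.1)) (λ.λ.2)) ((λ.λ.1 0) (λ.0) ((λ.λ.λ.1) (λ.λ.0)))
  step 1: (λ.(λ.1) (λ.1)) (λ.λ.(λ.λ.1 0) (λ.0) ((λ.λ.λ.1) (λ.λ.0)))
  step 2: (λ.λ.λ.(λ.λ.1 0) (λ.0) ((λ.λ.λ.1) (λ.λ.0))) (λ.λ.λ.(λ.λ.1 0) (λ.0) ((λ.λ.λ.1) (λ.λ.0)))
  step 3: λ.λ.(λ.λ.1 0) (λ.0) ((λ.λ.λ.1) (λ.λ.0))
  step 4: λ.λ.(λ.(λ.0) 0) ((λ.λ.λ.1) (λ.λ.0))
  step 5: λ.λ.(λ.0) ((λ.λ.λ.1) (λ.λ.0))
  step 6: λ.λ.(λ.λ.λ.1) (λ.λ.0)
  step 7: λ.λ.λ.λ.1

Term B:
  start: (λ.λ.1 0 1 (1 (λ.λ.1))) (λ.λ.λ.1)
  step 1: λ.(λ.λ.λ.1) 0 (λ.λ.λ.1) ((λ.λ.λ.1) (λ.λ.1))
  step 2: λ.(λ.λ.1) (λ.λ.λ.1) ((λ.λ.λ.1) (λ.λ.1))
  step 3: λ.(λ.λ.λ.λ.1) ((λ.λ.λ.1) (λ.λ.1))
  step 4: λ.λ.λ.λ.1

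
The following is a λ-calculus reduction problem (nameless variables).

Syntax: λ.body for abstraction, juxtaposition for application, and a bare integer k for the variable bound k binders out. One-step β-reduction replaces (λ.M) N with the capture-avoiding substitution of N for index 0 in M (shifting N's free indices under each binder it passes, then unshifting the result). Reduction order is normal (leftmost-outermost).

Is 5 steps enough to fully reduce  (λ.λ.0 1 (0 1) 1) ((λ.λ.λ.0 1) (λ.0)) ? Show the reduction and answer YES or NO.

  start: (λ.λ.0 1 (0 1) 1) ((λ.λ.λ.0 1) (λ.0))
  →1  λ.0 ((λ.λ.λ.0 1) (λ.0)) (0 ((λ.λ.λ.0 1) (λ.0))) ((λ.λ.λ.0 1) (λ.0))
  →2  λ.0 (λ.λ.0 1) (0 ((λ.λ.λ.0 1) (λ.0))) ((λ.λ.λ.0 1) (λ.0))
  →3  λ.0 (λ.λ.0 1) (0 (λ.λ.0 1)) ((λ.λ.λ.0 1) (λ.0))
  →4  λ.0 (λ.λ.0 1) (0 (λ.λ.0 1)) (λ.λ.0 1)

Answer: YES — reaches normal form λ.0 (λ.λ.0 1) (0 (λ.λ.0 1)) (λ.λ.0 1) in 4 ≤ 5 steps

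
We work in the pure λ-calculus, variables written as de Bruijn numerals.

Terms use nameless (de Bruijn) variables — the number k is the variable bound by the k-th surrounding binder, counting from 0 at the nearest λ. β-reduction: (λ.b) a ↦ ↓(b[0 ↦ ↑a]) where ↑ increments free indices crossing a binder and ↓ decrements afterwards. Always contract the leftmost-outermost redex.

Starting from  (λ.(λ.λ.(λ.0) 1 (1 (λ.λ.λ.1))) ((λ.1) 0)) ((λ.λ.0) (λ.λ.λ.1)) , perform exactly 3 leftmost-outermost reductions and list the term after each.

  start: (λ.(λ.λ.(λ.0) 1 (1 (λ.λ.λ.1))) ((λ.1) 0)) ((λ.λ.0) (λ.λ.λ.1))
  [1] (λ.λ.(λ.0) 1 (1 (λ.λ.λ.1))) ((λ.(λ.λ.0) (λ.λ.λ.1)) ((λ.λ.0) (λ.λ.λ.1)))
  [2] λ.(λ.0) ((λ.(λ.λ.0) (λ.λ.λ.1)) ((λ.λ.0) (λ.λ.λ.1))) ((λ.(λ.λ.0) (λ.λ.λ.1)) ((λ.λ.0) (λ.λ.λ.1)) (λ.λ.λ.1))
  [3] λ.(λ.(λ.λ.0) (λ.λ.λ.1)) ((λ.λ.0) (λ.λ.λ.1)) ((λ.(λ.λ.0) (λ.λ.λ.1)) ((λ.λ.0) (λ.λ.λ.1)) (λ.λ.λ.1))

Answer: after 3 steps: λ.(λ.(λ.λ.0) (λ.λ.λ.1)) ((λ.λ.0) (λ.λ.λ.1)) ((λ.(λ.λ.0) (λ.λ.λ.1)) ((λ.λ.0) (λ.λ.λ.1)) (λ.λ.λ.1))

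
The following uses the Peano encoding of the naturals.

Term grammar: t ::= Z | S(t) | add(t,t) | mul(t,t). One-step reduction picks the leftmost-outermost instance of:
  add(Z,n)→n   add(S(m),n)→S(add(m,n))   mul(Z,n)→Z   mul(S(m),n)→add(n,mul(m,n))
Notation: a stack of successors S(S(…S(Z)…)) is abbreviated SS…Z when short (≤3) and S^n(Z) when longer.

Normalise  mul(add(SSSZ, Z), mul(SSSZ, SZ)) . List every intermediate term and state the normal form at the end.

  start: mul(add(SSSZ, Z), mul(SSSZ, SZ))
  →1  mul(S(add(SSZ, Z)), mul(SSSZ, SZ))
  →2  add(mul(SSSZ, SZ), mul(add(SSZ, Z), mul(SSSZ, SZ)))
  →3  add(add(SZ, mul(SSZ, SZ)), mul(add(SSZ, Z), mul(SSSZ, SZ)))
  →4  add(S(add(Z, mul(SSZ, SZ))), mul(add(SSZ, Z), mul(SSSZ, SZ)))
  →5  S(add(add(Z, mul(SSZ, SZ)), mul(add(SSZ, Z), mul(SSSZ, SZ))))
  →6  S(add(mul(SSZ, SZ), mul(add(SSZ, Z), mul(SSSZ, SZ))))
  →7  S(add(add(SZ, mul(SZ, SZ)), mul(add(SSZ, Z), mul(SSSZ, SZ))))
  →8  S(add(S(add(Z, mul(SZ, SZ))), mul(add(SSZ, Z), mul(SSSZ, SZ))))
  →9  S(S(add(add(Z, mul(SZ, SZ)), mul(add(SSZ, Z), mul(SSSZ, SZ)))))
  →10  S(S(add(mul(SZ, SZ), mul(add(SSZ, Z), mul(SSSZ, SZ)))))
  →11  S(S(add(add(SZ, mul(Z, SZ)), mul(add(SSZ, Z), mul(SSSZ, SZ)))))
  →12  S(S(add(S(add(Z, mul(Z, SZ))), mul(add(SSZ, Z), mul(SSSZ, SZ)))))
  →13  S(S(S(add(add(Z, mul(Z, SZ)), mul(add(SSZ, Z), mul(SSSZ, SZ))))))
  →14  S(S(S(add(mul(Z, SZ), mul(add(SSZ, Z), mul(SSSZ, SZ))))))
  →15  S(S(S(add(Z, mul(add(SSZ, Z), mul(SSSZ, SZ))))))
  →16  S(S(S(mul(add(SSZ, Z), mul(SSSZ, SZ)))))
  →17  S(S(S(mul(S(add(SZ, Z)), mul(SSSZ, SZ)))))
  →18  S(S(S(add(mul(SSSZ, SZ), mul(add(SZ, Z), mul(SSSZ, SZ))))))
  →19  S(S(S(add(add(SZ, mul(SSZ, SZ)), mul(add(SZ, Z), mul(SSSZ, SZ))))))
  →20  S(S(S(add(S(add(Z, mul(SSZ, SZ))), mul(add(SZ, Z), mul(SSSZ, SZ))))))
  →21  S(S(S(S(add(add(Z, mul(SSZ, SZ)), mul(add(SZ, Z), mul(SSSZ, SZ)))))))
  →22  S(S(S(S(add(mul(SSZ, SZ), mul(add(SZ, Z), mul(SSSZ, SZ)))))))
  →23  S(S(S(S(add(add(SZ, mul(SZ, SZ)), mul(add(SZ, Z), mul(SSSZ, SZ)))))))
  →24  S(S(S(S(add(S(add(Z, mul(SZ, SZ))), mul(add(SZ, Z), mul(SSSZ, SZ)))))))
  →25  S(S(S(S(S(add(add(Z, mul(SZ, SZ)), mul(add(SZ, Z), mul(SSSZ, SZ))))))))
  →26  S(S(S(S(S(add(mul(SZ, SZ), mul(add(SZ, Z), mul(SSSZ, SZ))))))))
  →27  S(S(S(S(S(add(add(SZ, mul(Z, SZ)), mul(add(SZ, Z), mul(SSSZ, SZ))))))))
  →28  S(S(S(S(S(add(S(add(Z, mul(Z, SZ))), mul(add(SZ, Z), mul(SSSZ, SZ))))))))
  →29  S(S(S(S(S(S(add(add(Z, mul(Z, SZ)), mul(add(SZ, Z), mul(SSSZ, SZ)))))))))
  →30  S(S(S(S(S(S(add(mul(Z, SZ), mul(add(SZ, Z), mul(SSSZ, SZ)))))))))
  →31  S(S(S(S(S(S(add(Z, mul(add(SZ, Z), mul(SSSZ, SZ)))))))))
  →32  S(S(S(S(S(S(mul(add(SZ, Z), mul(SSSZ, SZ))))))))
  →33  S(S(S(S(S(S(mul(S(add(Z, Z)), mul(SSSZ, SZ))))))))
  →34  S(S(S(S(S(S(add(mul(SSSZ, SZ), mul(add(Z, Z), mul(SSSZ, SZ)))))))))
  →35  S(S(S(S(S(S(add(add(SZ, mul(SSZ, SZ)), mul(add(Z, Z), mul(SSSZ, SZ)))))))))
  →36  S(S(S(S(S(S(add(S(add(Z, mul(SSZ, SZ))), mul(add(Z, Z), mul(SSSZ, SZ)))))))))
  →37  S(S(S(S(S(S(S(add(add(Z, mul(SSZ, SZ)), mul(add(Z, Z), mul(SSSZ, SZ))))))))))
  →38  S(S(S(S(S(S(S(add(mul(SSZ, SZ), mul(add(Z, Z), mul(SSSZ, SZ))))))))))
  →39  S(S(S(S(S(S(S(add(add(SZ, mul(SZ, SZ)), mul(add(Z, Z), mul(SSSZ, SZ))))))))))
  →40  S(S(S(S(S(S(S(add(S(add(Z, mul(SZ, SZ))), mul(add(Z, Z), mul(SSSZ, SZ))))))))))
  →41  S(S(S(S(S(S(S(S(add(add(Z, mul(SZ, SZ)), mul(add(Z, Z), mul(SSSZ, SZ)))))))))))
  →42  S(S(S(S(S(S(S(S(add(mul(SZ, SZ), mul(add(Z, Z), mul(SSSZ, SZ)))))))))))
  →43  S(S(S(S(S(S(S(S(add(add(SZ, mul(Z, SZ)), mul(add(Z, Z), mul(SSSZ, SZ)))))))))))
  →44  S(S(S(S(S(S(S(S(add(S(add(Z, mul(Z, SZ))), mul(add(Z, Z), mul(SSSZ, SZ)))))))))))
  →45  S(S(S(S(S(S(S(S(S(add(add(Z, mul(Z, SZ)), mul(add(Z, Z), mul(SSSZ, SZ))))))))))))
  →46  S(S(S(S(S(S(S(S(S(add(mul(Z, SZ), mul(add(Z, Z), mul(SSSZ, SZ))))))))))))
  →47  S(S(S(S(S(S(S(S(S(add(Z, mul(add(Z, Z), mul(SSSZ, SZ))))))))))))
  →48  S(S(S(S(S(S(S(S(S(mul(add(Z, Z), mul(SSSZ, SZ)))))))))))
  →49  S(S(S(S(S(S(S(S(S(mul(Z, mul(SSSZ, SZ)))))))))))
  →50  S^9(Z)

Answer: normal form = S^9(Z)  (in 50 steps)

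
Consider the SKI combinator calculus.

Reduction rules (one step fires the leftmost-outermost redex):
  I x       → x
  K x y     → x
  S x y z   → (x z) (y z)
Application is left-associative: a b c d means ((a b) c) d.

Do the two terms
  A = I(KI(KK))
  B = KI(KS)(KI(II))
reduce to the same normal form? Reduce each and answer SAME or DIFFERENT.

Term A:
  start: I(KI(KK))
  step 1: KI(KK)
  step 2: I

Term B:
  start: KI(KS)(KI(II))
  step 1: I(KI(II))
  step 2: KI(II)
  step 3: I

Answer: SAME — A ⇓ I, B ⇓ I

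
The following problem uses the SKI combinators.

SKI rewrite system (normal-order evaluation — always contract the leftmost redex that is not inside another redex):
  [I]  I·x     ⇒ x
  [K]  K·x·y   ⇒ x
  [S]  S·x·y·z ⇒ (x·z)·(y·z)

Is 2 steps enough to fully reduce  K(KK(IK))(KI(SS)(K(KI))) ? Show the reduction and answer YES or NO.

  start: K(KK(IK))(KI(SS)(K(KI)))
  [1] KK(IK)
  [2] K

Answer: YES — reaches normal form K in 2 ≤ 2 steps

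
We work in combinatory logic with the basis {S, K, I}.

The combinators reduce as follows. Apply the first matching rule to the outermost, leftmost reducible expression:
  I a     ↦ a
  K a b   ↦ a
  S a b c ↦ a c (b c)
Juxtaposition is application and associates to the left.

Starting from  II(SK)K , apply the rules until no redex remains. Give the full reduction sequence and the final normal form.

Answer: normal form = SKK  (in 2 steps)

Working:
  start: II(SK)K
  [1] I(SK)K
  [2] SKK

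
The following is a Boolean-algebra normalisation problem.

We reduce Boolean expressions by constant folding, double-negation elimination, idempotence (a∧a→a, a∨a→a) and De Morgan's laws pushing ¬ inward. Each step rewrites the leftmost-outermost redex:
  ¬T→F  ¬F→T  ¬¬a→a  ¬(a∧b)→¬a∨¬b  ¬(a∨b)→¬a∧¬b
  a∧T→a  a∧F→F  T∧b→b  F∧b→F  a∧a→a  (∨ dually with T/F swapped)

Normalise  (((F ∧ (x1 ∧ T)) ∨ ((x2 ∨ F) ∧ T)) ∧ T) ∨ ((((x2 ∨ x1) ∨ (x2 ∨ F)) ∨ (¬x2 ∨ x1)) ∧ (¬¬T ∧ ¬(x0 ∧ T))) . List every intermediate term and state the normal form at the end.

Answer: normal form = x2 ∨ ((((x2 ∨ x1) ∨ x2) ∨ (¬x2 ∨ x1)) ∧ ¬x0)  (in 11 steps)

Working:
  start: (((F ∧ (x1 ∧ T)) ∨ ((x2 ∨ F) ∧ T)) ∧ T) ∨ ((((x2 ∨ x1) ∨ (x2 ∨ F)) ∨ (¬x2 ∨ x1)) ∧ (¬¬T ∧ ¬(x0 ∧ T)))
  [1] ((F ∧ (x1 ∧ T)) ∨ ((x2 ∨ F) ∧ T)) ∨ ((((x2 ∨ x1) ∨ (x2 ∨ F)) ∨ (¬x2 ∨ x1)) ∧ (¬¬T ∧ ¬(x0 ∧ T)))
  [2] (F ∨ ((x2 ∨ F) ∧ T)) ∨ ((((x2 ∨ x1) ∨ (x2 ∨ F)) ∨ (¬x2 ∨ x1)) ∧ (¬¬T ∧ ¬(x0 ∧ T)))
  [3] ((x2 ∨ F) ∧ T) ∨ ((((x2 ∨ x1) ∨ (x2 ∨ F)) ∨ (¬x2 ∨ x1)) ∧ (¬¬T ∧ ¬(x0 ∧ T)))
  [4] (x2 ∨ F) ∨ ((((x2 ∨ x1) ∨ (x2 ∨ F)) ∨ (¬x2 ∨ x1)) ∧ (¬¬T ∧ ¬(x0 ∧ T)))
  [5] x2 ∨ ((((x2 ∨ x1) ∨ (x2 ∨ F)) ∨ (¬x2 ∨ x1)) ∧ (¬¬T ∧ ¬(x0 ∧ T)))
  [6] x2 ∨ ((((x2 ∨ x1) ∨ x2) ∨ (¬x2 ∨ x1)) ∧ (¬¬T ∧ ¬(x0 ∧ T)))
  [7] x2 ∨ ((((x2 ∨ x1) ∨ x2) ∨ (¬x2 ∨ x1)) ∧ (T ∧ ¬(x0 ∧ T)))
  [8] x2 ∨ ((((x2 ∨ x1) ∨ x2) ∨ (¬x2 ∨ x1)) ∧ ¬(x0 ∧ T))
  [9] x2 ∨ ((((x2 ∨ x1) ∨ x2) ∨ (¬x2 ∨ x1)) ∧ (¬x0 ∨ ¬T))
  [10] x2 ∨ ((((x2 ∨ x1) ∨ x2) ∨ (¬x2 ∨ x1)) ∧ (¬x0 ∨ F))
  [11] x2 ∨ ((((x2 ∨ x1) ∨ x2) ∨ (¬x2 ∨ x1)) ∧ ¬x0)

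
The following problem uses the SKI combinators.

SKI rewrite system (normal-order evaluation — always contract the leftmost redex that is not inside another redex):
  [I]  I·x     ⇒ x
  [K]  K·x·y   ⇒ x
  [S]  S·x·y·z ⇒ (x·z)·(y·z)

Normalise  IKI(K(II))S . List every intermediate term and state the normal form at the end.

Answer: normal form = S  (in 3 steps)

Working:
  start: IKI(K(II))S
  [1] KI(K(II))S
  [2] IS
  [3] S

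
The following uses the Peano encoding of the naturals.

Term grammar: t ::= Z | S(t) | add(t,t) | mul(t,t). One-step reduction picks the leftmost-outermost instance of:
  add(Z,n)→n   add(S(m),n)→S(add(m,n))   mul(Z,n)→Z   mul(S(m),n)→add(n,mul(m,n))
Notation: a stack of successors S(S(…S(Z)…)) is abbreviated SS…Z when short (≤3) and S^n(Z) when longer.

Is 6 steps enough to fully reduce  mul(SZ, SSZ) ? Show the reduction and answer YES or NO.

Answer: YES — reaches normal form SSZ in 5 ≤ 6 steps

Reduction:
  start: mul(SZ, SSZ)
  step 1: add(SSZ, mul(Z, SSZ))
  step 2: S(add(SZ, mul(Z, SSZ)))
  step 3: S(S(add(Z, mul(Z, SSZ))))
  step 4: S(S(mul(Z, SSZ)))
  step 5: SSZ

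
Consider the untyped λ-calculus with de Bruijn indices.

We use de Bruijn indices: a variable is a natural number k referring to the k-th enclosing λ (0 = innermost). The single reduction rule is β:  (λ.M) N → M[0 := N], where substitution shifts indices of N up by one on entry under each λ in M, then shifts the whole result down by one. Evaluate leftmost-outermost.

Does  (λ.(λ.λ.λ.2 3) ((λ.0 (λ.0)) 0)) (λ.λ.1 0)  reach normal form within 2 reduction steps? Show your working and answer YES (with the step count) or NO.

  start: (λ.(λ.λ.λ.2 3) ((λ.0 (λ.0)) 0)) (λ.λ.1 0)
  [1] (λ.λ.λ.2 (λ.λ.1 0)) ((λ.0 (λ.0)) (λ.λ.1 0))
  [2] λ.λ.(λ.0 (λ.0)) (λ.λ.1 0) (λ.λ.1 0)

Answer: NO — after 2 steps the term is λ.λ.(λ.0 (λ.0)) (λ.λ.1 0) (λ.λ.1 0), not yet normal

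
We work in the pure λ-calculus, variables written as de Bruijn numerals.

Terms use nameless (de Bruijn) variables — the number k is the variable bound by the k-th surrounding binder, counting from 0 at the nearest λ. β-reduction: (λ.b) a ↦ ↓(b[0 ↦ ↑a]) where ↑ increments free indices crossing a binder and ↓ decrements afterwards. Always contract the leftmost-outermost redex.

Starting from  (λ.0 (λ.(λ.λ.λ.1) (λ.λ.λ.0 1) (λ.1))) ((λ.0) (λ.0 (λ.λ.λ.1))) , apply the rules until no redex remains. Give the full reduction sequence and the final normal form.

Answer: normal form = λ.λ.λ.λ.λ.1  (in 6 steps)

Derivation:
  start: (λ.0 (λ.(λ.λ.λ.1) (λ.λ.λ.0 1) (λ.1))) ((λ.0) (λ.0 (λ.λ.λ.1)))
  step 1: (λ.0) (λ.0 (λ.λ.λ.1)) (λ.(λ.λ.λ.1) (λ.λ.λ.0 1) (λ.1))
  step 2: (λ.0 (λ.λ.λ.1)) (λ.(λ.λ.λ.1) (λ.λ.λ.0 1) (λ.1))
  step 3: (λ.(λ.λ.λ.1) (λ.λ.λ.0 1) (λ.1)) (λ.λ.λ.1)
  step 4: (λ.λ.λ.1) (λ.λ.λ.0 1) (λ.λ.λ.λ.1)
  step 5: (λ.λ.1) (λ.λ.λ.λ.1)
  step 6: λ.λ.λ.λ.λ.1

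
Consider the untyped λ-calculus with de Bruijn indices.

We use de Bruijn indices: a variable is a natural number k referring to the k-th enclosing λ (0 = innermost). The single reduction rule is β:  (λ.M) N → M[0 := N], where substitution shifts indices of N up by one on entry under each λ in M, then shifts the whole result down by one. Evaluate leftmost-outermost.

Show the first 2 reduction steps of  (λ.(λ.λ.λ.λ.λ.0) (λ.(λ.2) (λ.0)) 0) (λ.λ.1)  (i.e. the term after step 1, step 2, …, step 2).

Answer: after 2 steps: (λ.λ.λ.λ.0) (λ.λ.1)

Derivation:
  start: (λ.(λ.λ.λ.λ.λ.0) (λ.(λ.2) (λ.0)) 0) (λ.λ.1)
  [1] (λ.λ.λ.λ.λ.0) (λ.(λ.λ.λ.1) (λ.0)) (λ.λ.1)
  [2] (λ.λ.λ.λ.0) (λ.λ.1)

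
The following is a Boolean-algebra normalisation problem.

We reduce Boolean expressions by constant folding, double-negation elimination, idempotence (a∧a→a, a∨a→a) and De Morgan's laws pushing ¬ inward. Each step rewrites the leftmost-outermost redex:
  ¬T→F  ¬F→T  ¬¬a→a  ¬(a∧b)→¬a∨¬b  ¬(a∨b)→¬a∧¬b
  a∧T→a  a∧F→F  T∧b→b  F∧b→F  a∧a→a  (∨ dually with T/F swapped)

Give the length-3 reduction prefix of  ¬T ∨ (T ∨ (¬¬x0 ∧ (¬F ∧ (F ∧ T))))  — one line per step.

  start: ¬T ∨ (T ∨ (¬¬x0 ∧ (¬F ∧ (F ∧ T))))
  step 1: F ∨ (T ∨ (¬¬x0 ∧ (¬F ∧ (F ∧ T))))
  step 2: T ∨ (¬¬x0 ∧ (¬F ∧ (F ∧ T)))
  step 3: T

Answer: after 3 steps: T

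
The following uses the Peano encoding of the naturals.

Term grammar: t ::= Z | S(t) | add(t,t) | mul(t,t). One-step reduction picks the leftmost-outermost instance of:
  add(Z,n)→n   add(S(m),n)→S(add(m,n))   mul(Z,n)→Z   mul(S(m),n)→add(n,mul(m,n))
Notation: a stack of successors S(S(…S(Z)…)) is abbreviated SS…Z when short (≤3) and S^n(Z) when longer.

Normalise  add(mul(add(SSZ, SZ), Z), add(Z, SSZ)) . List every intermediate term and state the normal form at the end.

Answer: normal form = SSZ  (in 12 steps)

Derivation:
  start: add(mul(add(SSZ, SZ), Z), add(Z, SSZ))
  step 1: add(mul(S(add(SZ, SZ)), Z), add(Z, SSZ))
  step 2: add(add(Z, mul(add(SZ, SZ), Z)), add(Z, SSZ))
  step 3: add(mul(add(SZ, SZ), Z), add(Z, SSZ))
  step 4: add(mul(S(add(Z, SZ)), Z), add(Z, SSZ))
  step 5: add(add(Z, mul(add(Z, SZ), Z)), add(Z, SSZ))
  step 6: add(mul(add(Z, SZ), Z), add(Z, SSZ))
  step 7: add(mul(SZ, Z), add(Z, SSZ))
  step 8: add(add(Z, mul(Z, Z)), add(Z, SSZ))
  step 9: add(mul(Z, Z), add(Z, SSZ))
  step 10: add(Z, add(Z, SSZ))
  step 11: add(Z, SSZ)
  step 12: SSZ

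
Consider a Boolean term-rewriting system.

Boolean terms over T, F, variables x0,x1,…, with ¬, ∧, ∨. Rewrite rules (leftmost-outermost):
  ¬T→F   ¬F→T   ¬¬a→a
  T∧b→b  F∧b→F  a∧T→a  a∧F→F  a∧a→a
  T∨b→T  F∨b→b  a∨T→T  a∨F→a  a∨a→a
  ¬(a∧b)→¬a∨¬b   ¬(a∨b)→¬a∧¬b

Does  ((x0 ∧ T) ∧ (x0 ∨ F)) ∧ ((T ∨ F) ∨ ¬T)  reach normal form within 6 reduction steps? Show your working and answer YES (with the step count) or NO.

Answer: YES — reaches normal form x0 in 6 ≤ 6 steps

Working:
  start: ((x0 ∧ T) ∧ (x0 ∨ F)) ∧ ((T ∨ F) ∨ ¬T)
  →1  (x0 ∧ (x0 ∨ F)) ∧ ((T ∨ F) ∨ ¬T)
  →2  (x0 ∧ x0) ∧ ((T ∨ F) ∨ ¬T)
  →3  x0 ∧ ((T ∨ F) ∨ ¬T)
  →4  x0 ∧ (T ∨ ¬T)
  →5  x0 ∧ T
  →6  x0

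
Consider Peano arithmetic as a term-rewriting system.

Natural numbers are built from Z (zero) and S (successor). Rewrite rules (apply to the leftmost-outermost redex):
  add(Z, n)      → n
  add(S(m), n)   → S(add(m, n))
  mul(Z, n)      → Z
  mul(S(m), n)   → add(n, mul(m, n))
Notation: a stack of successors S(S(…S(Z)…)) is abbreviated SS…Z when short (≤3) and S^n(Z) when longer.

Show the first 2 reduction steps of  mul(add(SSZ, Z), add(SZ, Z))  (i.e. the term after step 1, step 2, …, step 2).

  start: mul(add(SSZ, Z), add(SZ, Z))
  →1  mul(S(add(SZ, Z)), add(SZ, Z))
  →2  add(add(SZ, Z), mul(add(SZ, Z), add(SZ, Z)))

Answer: after 2 steps: add(add(SZ, Z), mul(add(SZ, Z), add(SZ, Z)))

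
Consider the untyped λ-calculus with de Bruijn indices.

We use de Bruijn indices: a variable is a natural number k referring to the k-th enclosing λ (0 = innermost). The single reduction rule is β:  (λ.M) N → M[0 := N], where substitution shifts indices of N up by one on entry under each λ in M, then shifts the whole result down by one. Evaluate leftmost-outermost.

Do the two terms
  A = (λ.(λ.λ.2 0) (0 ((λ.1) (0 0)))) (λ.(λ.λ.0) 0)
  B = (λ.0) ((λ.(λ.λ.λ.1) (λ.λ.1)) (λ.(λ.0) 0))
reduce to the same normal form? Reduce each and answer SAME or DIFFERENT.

Term A:
  start: (λ.(λ.λ.2 0) (0 ((λ.1) (0 0)))) (λ.(λ.λ.0) 0)
  step 1: (λ.λ.(λ.(λ.λ.0) 0) 0) ((λ.(λ.λ.0) 0) ((λ.λ.(λ.λ.0) 0) ((λ.(λ.λ.0) 0) (λ.(λ.λ.0) 0))))
  step 2: λ.(λ.(λ.λ.0) 0) 0
  step 3: λ.(λ.λ.0) 0
  step 4: λ.λ.0

Term B:
  start: (λ.0) ((λ.(λ.λ.λ.1) (λ.λ.1)) (λ.(λ.0) 0))
  step 1: (λ.(λ.λ.λ.1) (λ.λ.1)) (λ.(λ.0) 0)
  step 2: (λ.λ.λ.1) (λ.λ.1)
  step 3: λ.λ.1

Answer: DIFFERENT — A ⇓ λ.λ.0, B ⇓ λ.λ.1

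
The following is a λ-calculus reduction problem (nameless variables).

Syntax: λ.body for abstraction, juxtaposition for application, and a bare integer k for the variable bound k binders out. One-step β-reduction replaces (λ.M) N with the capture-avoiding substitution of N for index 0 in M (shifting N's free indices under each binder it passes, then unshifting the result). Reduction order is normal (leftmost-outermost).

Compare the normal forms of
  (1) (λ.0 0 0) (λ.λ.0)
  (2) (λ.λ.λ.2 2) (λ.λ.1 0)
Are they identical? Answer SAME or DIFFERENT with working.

Term A:
  start: (λ.0 0 0) (λ.λ.0)
  step 1: (λ.λ.0) (λ.λ.0) (λ.λ.0)
  step 2: (λ.0) (λ.λ.0)
  step 3: λ.λ.0

Term B:
  start: (λ.λ.λ.2 2) (λ.λ.1 0)
  step 1: λ.λ.(λ.λ.1 0) (λ.λ.1 0)
  step 2: λ.λ.λ.(λ.λ.1 0) 0
  step 3: λ.λ.λ.λ.1 0

Answer: DIFFERENT — A ⇓ λ.λ.0, B ⇓ λ.λ.λ.λ.1 0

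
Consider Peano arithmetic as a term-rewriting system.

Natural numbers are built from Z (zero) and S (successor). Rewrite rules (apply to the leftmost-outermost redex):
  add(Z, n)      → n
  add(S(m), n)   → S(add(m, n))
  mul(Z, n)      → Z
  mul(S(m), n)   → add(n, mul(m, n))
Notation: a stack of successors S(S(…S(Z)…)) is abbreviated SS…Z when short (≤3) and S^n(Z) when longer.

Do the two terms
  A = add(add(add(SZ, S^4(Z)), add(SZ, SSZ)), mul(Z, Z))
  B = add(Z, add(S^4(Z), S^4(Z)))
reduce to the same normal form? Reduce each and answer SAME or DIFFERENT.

Term A:
  start: add(add(add(SZ, S^4(Z)), add(SZ, SSZ)), mul(Z, Z))
  step 1: add(add(S(add(Z, S^4(Z))), add(SZ, SSZ)), mul(Z, Z))
  step 2: add(S(add(add(Z, S^4(Z)), add(SZ, SSZ))), mul(Z, Z))
  step 3: S(add(add(add(Z, S^4(Z)), add(SZ, SSZ)), mul(Z, Z)))
  step 4: S(add(add(S^4(Z), add(SZ, SSZ)), mul(Z, Z)))
  step 5: S(add(S(add(SSSZ, add(SZ, SSZ))), mul(Z, Z)))
  step 6: S(S(add(add(SSSZ, add(SZ, SSZ)), mul(Z, Z))))
  step 7: S(S(add(S(add(SSZ, add(SZ, SSZ))), mul(Z, Z))))
  step 8: S(S(S(add(add(SSZ, add(SZ, SSZ)), mul(Z, Z)))))
  step 9: S(S(S(add(S(add(SZ, add(SZ, SSZ))), mul(Z, Z)))))
  step 10: S(S(S(S(add(add(SZ, add(SZ, SSZ)), mul(Z, Z))))))
  step 11: S(S(S(S(add(S(add(Z, add(SZ, SSZ))), mul(Z, Z))))))
  step 12: S(S(S(S(S(add(add(Z, add(SZ, SSZ)), mul(Z, Z)))))))
  step 13: S(S(S(S(S(add(add(SZ, SSZ), mul(Z, Z)))))))
  step 14: S(S(S(S(S(add(S(add(Z, SSZ)), mul(Z, Z)))))))
  step 15: S(S(S(S(S(S(add(add(Z, SSZ), mul(Z, Z))))))))
  step 16: S(S(S(S(S(S(add(SSZ, mul(Z, Z))))))))
  step 17: S(S(S(S(S(S(S(add(SZ, mul(Z, Z)))))))))
  step 18: S(S(S(S(S(S(S(S(add(Z, mul(Z, Z))))))))))
  step 19: S(S(S(S(S(S(S(S(mul(Z, Z)))))))))
  step 20: S^8(Z)

Term B:
  start: add(Z, add(S^4(Z), S^4(Z)))
  step 1: add(S^4(Z), S^4(Z))
  step 2: S(add(SSSZ, S^4(Z)))
  step 3: S(S(add(SSZ, S^4(Z))))
  step 4: S(S(S(add(SZ, S^4(Z)))))
  step 5: S(S(S(S(add(Z, S^4(Z))))))
  step 6: S^8(Z)

Answer: SAME — A ⇓ S^8(Z), B ⇓ S^8(Z)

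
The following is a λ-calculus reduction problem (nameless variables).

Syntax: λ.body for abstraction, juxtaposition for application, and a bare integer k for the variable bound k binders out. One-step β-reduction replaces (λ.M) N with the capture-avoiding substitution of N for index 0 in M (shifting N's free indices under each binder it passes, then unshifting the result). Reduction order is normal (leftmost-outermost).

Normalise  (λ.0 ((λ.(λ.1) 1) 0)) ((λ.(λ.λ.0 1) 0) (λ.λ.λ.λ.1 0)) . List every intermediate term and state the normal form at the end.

  start: (λ.0 ((λ.(λ.1) 1) 0)) ((λ.(λ.λ.0 1) 0) (λ.λ.λ.λ.1 0))
  →1  (λ.(λ.λ.0 1) 0) (λ.λ.λ.λ.1 0) ((λ.(λ.1) ((λ.(λ.λ.0 1) 0) (λ.λ.λ.λ.1 0))) ((λ.(λ.λ.0 1) 0) (λ.λ.λ.λ.1 0)))
  →2  (λ.λ.0 1) (λ.λ.λ.λ.1 0) ((λ.(λ.1) ((λ.(λ.λ.0 1) 0) (λ.λ.λ.λ.1 0))) ((λ.(λ.λ.0 1) 0) (λ.λ.λ.λ.1 0)))
  →3  (λ.0 (λ.λ.λ.λ.1 0)) ((λ.(λ.1) ((λ.(λ.λ.0 1) 0) (λ.λ.λ.λ.1 0))) ((λ.(λ.λ.0 1) 0) (λ.λ.λ.λ.1 0)))
  →4  (λ.(λ.1) ((λ.(λ.λ.0 1) 0) (λ.λ.λ.λ.1 0))) ((λ.(λ.λ.0 1) 0) (λ.λ.λ.λ.1 0)) (λ.λ.λ.λ.1 0)
  →5  (λ.(λ.(λ.λ.0 1) 0) (λ.λ.λ.λ.1 0)) ((λ.(λ.λ.0 1) 0) (λ.λ.λ.λ.1 0)) (λ.λ.λ.λ.1 0)
  →6  (λ.(λ.λ.0 1) 0) (λ.λ.λ.λ.1 0) (λ.λ.λ.λ.1 0)
  →7  (λ.λ.0 1) (λ.λ.λ.λ.1 0) (λ.λ.λ.λ.1 0)
  →8  (λ.0 (λ.λ.λ.λ.1 0)) (λ.λ.λ.λ.1 0)
  →9  (λ.λ.λ.λ.1 0) (λ.λ.λ.λ.1 0)
  →10  λ.λ.λ.1 0

Answer: normal form = λ.λ.λ.1 0  (in 10 steps)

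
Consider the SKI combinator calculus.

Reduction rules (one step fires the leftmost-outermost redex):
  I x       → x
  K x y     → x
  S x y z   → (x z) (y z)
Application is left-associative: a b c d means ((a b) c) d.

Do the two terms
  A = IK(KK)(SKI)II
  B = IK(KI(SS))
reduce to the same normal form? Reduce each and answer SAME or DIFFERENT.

Answer: SAME — A ⇓ KI, B ⇓ KI

Derivation:
Term A:
  start: IK(KK)(SKI)II
  step 1: K(KK)(SKI)II
  step 2: KKII
  step 3: KI

Term B:
  start: IK(KI(SS))
  step 1: K(KI(SS))
  step 2: KI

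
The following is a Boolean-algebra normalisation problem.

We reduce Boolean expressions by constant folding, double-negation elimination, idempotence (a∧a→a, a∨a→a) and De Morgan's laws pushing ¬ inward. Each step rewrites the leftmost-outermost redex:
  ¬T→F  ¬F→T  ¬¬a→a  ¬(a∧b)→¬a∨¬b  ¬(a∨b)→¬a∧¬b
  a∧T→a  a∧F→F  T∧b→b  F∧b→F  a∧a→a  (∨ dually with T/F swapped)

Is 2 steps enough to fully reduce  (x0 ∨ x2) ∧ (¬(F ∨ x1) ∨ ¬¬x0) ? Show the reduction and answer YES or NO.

Answer: NO — after 2 steps the term is (x0 ∨ x2) ∧ ((T ∧ ¬x1) ∨ ¬¬x0), not yet normal

Derivation:
  start: (x0 ∨ x2) ∧ (¬(F ∨ x1) ∨ ¬¬x0)
  →1  (x0 ∨ x2) ∧ ((¬F ∧ ¬x1) ∨ ¬¬x0)
  →2  (x0 ∨ x2) ∧ ((T ∧ ¬x1) ∨ ¬¬x0)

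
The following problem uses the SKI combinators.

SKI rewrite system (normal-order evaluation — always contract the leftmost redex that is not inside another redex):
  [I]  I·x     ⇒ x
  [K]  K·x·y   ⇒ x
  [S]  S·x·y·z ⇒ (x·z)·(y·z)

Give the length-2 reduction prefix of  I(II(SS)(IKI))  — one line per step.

  start: I(II(SS)(IKI))
  step 1: II(SS)(IKI)
  step 2: I(SS)(IKI)

Answer: after 2 steps: I(SS)(IKI)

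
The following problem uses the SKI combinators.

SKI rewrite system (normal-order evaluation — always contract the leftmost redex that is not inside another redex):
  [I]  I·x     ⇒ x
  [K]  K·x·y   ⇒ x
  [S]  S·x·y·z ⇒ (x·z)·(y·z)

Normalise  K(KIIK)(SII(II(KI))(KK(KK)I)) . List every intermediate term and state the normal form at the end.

  start: K(KIIK)(SII(II(KI))(KK(KK)I))
  →1  KIIK
  →2  IK
  →3  K

Answer: normal form = K  (in 3 steps)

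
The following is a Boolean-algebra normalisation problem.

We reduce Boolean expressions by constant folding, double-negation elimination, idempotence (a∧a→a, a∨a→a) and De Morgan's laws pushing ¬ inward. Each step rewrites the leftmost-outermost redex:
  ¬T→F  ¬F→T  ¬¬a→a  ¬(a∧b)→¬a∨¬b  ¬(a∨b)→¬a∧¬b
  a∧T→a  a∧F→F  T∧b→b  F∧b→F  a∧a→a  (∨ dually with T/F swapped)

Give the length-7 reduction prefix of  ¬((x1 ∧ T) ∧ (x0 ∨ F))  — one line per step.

Answer: after 7 steps: ¬x1 ∨ ¬x0

Working:
  start: ¬((x1 ∧ T) ∧ (x0 ∨ F))
  →1  ¬(x1 ∧ T) ∨ ¬(x0 ∨ F)
  →2  (¬x1 ∨ ¬T) ∨ ¬(x0 ∨ F)
  →3  (¬x1 ∨ F) ∨ ¬(x0 ∨ F)
  →4  ¬x1 ∨ ¬(x0 ∨ F)
  →5  ¬x1 ∨ (¬x0 ∧ ¬F)
  →6  ¬x1 ∨ (¬x0 ∧ T)
  →7  ¬x1 ∨ ¬x0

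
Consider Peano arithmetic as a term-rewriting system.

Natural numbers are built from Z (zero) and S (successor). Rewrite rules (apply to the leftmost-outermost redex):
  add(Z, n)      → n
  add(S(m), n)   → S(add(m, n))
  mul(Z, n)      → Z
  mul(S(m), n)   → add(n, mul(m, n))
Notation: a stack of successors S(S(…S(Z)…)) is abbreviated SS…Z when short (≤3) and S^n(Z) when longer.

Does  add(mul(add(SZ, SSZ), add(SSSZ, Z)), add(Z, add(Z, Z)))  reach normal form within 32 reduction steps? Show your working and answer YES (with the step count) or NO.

Answer: NO — after 32 steps the term is S(S(S(S(S(S(S(add(S(add(add(SZ, Z), mul(Z, add(SSSZ, Z)))), add(Z, add(Z, Z)))))))))), not yet normal

Working:
  start: add(mul(add(SZ, SSZ), add(SSSZ, Z)), add(Z, add(Z, Z)))
  →1  add(mul(S(add(Z, SSZ)), add(SSSZ, Z)), add(Z, add(Z, Z)))
  →2  add(add(add(SSSZ, Z), mul(add(Z, SSZ), add(SSSZ, Z))), add(Z, add(Z, Z)))
  →3  add(add(S(add(SSZ, Z)), mul(add(Z, SSZ), add(SSSZ, Z))), add(Z, add(Z, Z)))
  →4  add(S(add(add(SSZ, Z), mul(add(Z, SSZ), add(SSSZ, Z)))), add(Z, add(Z, Z)))
  →5  S(add(add(add(SSZ, Z), mul(add(Z, SSZ), add(SSSZ, Z))), add(Z, add(Z, Z))))
  →6  S(add(add(S(add(SZ, Z)), mul(add(Z, SSZ), add(SSSZ, Z))), add(Z, add(Z, Z))))
  →7  S(add(S(add(add(SZ, Z), mul(add(Z, SSZ), add(SSSZ, Z)))), add(Z, add(Z, Z))))
  →8  S(S(add(add(add(SZ, Z), mul(add(Z, SSZ), add(SSSZ, Z))), add(Z, add(Z, Z)))))
  →9  S(S(add(add(S(add(Z, Z)), mul(add(Z, SSZ), add(SSSZ, Z))), add(Z, add(Z, Z)))))
  →10  S(S(add(S(add(add(Z, Z), mul(add(Z, SSZ), add(SSSZ, Z)))), add(Z, add(Z, Z)))))
  →11  S(S(S(add(add(add(Z, Z), mul(add(Z, SSZ), add(SSSZ, Z))), add(Z, add(Z, Z))))))
  →12  S(S(S(add(add(Z, mul(add(Z, SSZ), add(SSSZ, Z))), add(Z, add(Z, Z))))))
  →13  S(S(S(add(mul(add(Z, SSZ), add(SSSZ, Z)), add(Z, add(Z, Z))))))
  →14  S(S(S(add(mul(SSZ, add(SSSZ, Z)), add(Z, add(Z, Z))))))
  →15  S(S(S(add(add(add(SSSZ, Z), mul(SZ, add(SSSZ, Z))), add(Z, add(Z, Z))))))
  →16  S(S(S(add(add(S(add(SSZ, Z)), mul(SZ, add(SSSZ, Z))), add(Z, add(Z, Z))))))
  →17  S(S(S(add(S(add(add(SSZ, Z), mul(SZ, add(SSSZ, Z)))), add(Z, add(Z, Z))))))
  →18  S(S(S(S(add(add(add(SSZ, Z), mul(SZ, add(SSSZ, Z))), add(Z, add(Z, Z)))))))
  →19  S(S(S(S(add(add(S(add(SZ, Z)), mul(SZ, add(SSSZ, Z))), add(Z, add(Z, Z)))))))
  →20  S(S(S(S(add(S(add(add(SZ, Z), mul(SZ, add(SSSZ, Z)))), add(Z, add(Z, Z)))))))
  →21  S(S(S(S(S(add(add(add(SZ, Z), mul(SZ, add(SSSZ, Z))), add(Z, add(Z, Z))))))))
  →22  S(S(S(S(S(add(add(S(add(Z, Z)), mul(SZ, add(SSSZ, Z))), add(Z, add(Z, Z))))))))
  →23  S(S(S(S(S(add(S(add(add(Z, Z), mul(SZ, add(SSSZ, Z)))), add(Z, add(Z, Z))))))))
  →24  S(S(S(S(S(S(add(add(add(Z, Z), mul(SZ, add(SSSZ, Z))), add(Z, add(Z, Z)))))))))
  →25  S(S(S(S(S(S(add(add(Z, mul(SZ, add(SSSZ, Z))), add(Z, add(Z, Z)))))))))
  →26  S(S(S(S(S(S(add(mul(SZ, add(SSSZ, Z)), add(Z, add(Z, Z)))))))))
  →27  S(S(S(S(S(S(add(add(add(SSSZ, Z), mul(Z, add(SSSZ, Z))), add(Z, add(Z, Z)))))))))
  →28  S(S(S(S(S(S(add(add(S(add(SSZ, Z)), mul(Z, add(SSSZ, Z))), add(Z, add(Z, Z)))))))))
  →29  S(S(S(S(S(S(add(S(add(add(SSZ, Z), mul(Z, add(SSSZ, Z)))), add(Z, add(Z, Z)))))))))
  →30  S(S(S(S(S(S(S(add(add(add(SSZ, Z), mul(Z, add(SSSZ, Z))), add(Z, add(Z, Z))))))))))
  →31  S(S(S(S(S(S(S(add(add(S(add(SZ, Z)), mul(Z, add(SSSZ, Z))), add(Z, add(Z, Z))))))))))
  →32  S(S(S(S(S(S(S(add(S(add(add(SZ, Z), mul(Z, add(SSSZ, Z)))), add(Z, add(Z, Z))))))))))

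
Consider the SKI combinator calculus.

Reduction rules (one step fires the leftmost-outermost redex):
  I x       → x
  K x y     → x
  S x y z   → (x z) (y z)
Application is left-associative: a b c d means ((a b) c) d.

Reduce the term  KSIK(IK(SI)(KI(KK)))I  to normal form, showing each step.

  start: KSIK(IK(SI)(KI(KK)))I
  step 1: SK(IK(SI)(KI(KK)))I
  step 2: KI(IK(SI)(KI(KK))I)
  step 3: I

Answer: normal form = I  (in 3 steps)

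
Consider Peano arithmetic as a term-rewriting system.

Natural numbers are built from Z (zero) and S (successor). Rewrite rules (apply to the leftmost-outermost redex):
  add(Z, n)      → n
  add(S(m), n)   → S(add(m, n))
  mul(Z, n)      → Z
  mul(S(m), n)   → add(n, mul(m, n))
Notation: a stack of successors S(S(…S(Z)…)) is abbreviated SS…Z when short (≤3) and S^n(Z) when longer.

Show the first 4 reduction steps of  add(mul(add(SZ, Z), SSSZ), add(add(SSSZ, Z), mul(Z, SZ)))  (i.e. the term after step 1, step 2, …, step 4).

Answer: after 4 steps: S(add(add(SSZ, mul(add(Z, Z), SSSZ)), add(add(SSSZ, Z), mul(Z, SZ))))

Reduction:
  start: add(mul(add(SZ, Z), SSSZ), add(add(SSSZ, Z), mul(Z, SZ)))
  →1  add(mul(S(add(Z, Z)), SSSZ), add(add(SSSZ, Z), mul(Z, SZ)))
  →2  add(add(SSSZ, mul(add(Z, Z), SSSZ)), add(add(SSSZ, Z), mul(Z, SZ)))
  →3  add(S(add(SSZ, mul(add(Z, Z), SSSZ))), add(add(SSSZ, Z), mul(Z, SZ)))
  →4  S(add(add(SSZ, mul(add(Z, Z), SSSZ)), add(add(SSSZ, Z), mul(Z, SZ))))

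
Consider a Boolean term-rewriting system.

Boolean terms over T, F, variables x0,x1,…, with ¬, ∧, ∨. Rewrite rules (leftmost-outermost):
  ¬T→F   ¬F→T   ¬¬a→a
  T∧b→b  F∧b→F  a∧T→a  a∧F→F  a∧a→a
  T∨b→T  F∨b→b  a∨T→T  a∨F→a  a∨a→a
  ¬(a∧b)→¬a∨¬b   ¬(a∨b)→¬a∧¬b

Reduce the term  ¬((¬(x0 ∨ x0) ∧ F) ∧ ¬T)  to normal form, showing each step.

Answer: normal form = T  (in 7 steps)

Derivation:
  start: ¬((¬(x0 ∨ x0) ∧ F) ∧ ¬T)
  →1  ¬(¬(x0 ∨ x0) ∧ F) ∨ ¬¬T
  →2  (¬¬(x0 ∨ x0) ∨ ¬F) ∨ ¬¬T
  →3  ((x0 ∨ x0) ∨ ¬F) ∨ ¬¬T
  →4  (x0 ∨ ¬F) ∨ ¬¬T
  →5  (x0 ∨ T) ∨ ¬¬T
  →6  T ∨ ¬¬T
  →7  T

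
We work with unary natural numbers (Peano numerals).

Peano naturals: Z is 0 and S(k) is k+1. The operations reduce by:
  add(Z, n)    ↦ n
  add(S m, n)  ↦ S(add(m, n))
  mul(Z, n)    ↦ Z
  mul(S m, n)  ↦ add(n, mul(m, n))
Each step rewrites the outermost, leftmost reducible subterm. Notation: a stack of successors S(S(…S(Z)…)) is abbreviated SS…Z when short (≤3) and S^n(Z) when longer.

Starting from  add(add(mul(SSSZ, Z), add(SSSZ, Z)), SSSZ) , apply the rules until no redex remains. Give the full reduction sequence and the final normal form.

Answer: normal form = S^6(Z)  (in 16 steps)

Reduction:
  start: add(add(mul(SSSZ, Z), add(SSSZ, Z)), SSSZ)
  step 1: add(add(add(Z, mul(SSZ, Z)), add(SSSZ, Z)), SSSZ)
  step 2: add(add(mul(SSZ, Z), add(SSSZ, Z)), SSSZ)
  step 3: add(add(add(Z, mul(SZ, Z)), add(SSSZ, Z)), SSSZ)
  step 4: add(add(mul(SZ, Z), add(SSSZ, Z)), SSSZ)
  step 5: add(add(add(Z, mul(Z, Z)), add(SSSZ, Z)), SSSZ)
  step 6: add(add(mul(Z, Z), add(SSSZ, Z)), SSSZ)
  step 7: add(add(Z, add(SSSZ, Z)), SSSZ)
  step 8: add(add(SSSZ, Z), SSSZ)
  step 9: add(S(add(SSZ, Z)), SSSZ)
  step 10: S(add(add(SSZ, Z), SSSZ))
  step 11: S(add(S(add(SZ, Z)), SSSZ))
  step 12: S(S(add(add(SZ, Z), SSSZ)))
  step 13: S(S(add(S(add(Z, Z)), SSSZ)))
  step 14: S(S(S(add(add(Z, Z), SSSZ))))
  step 15: S(S(S(add(Z, SSSZ))))
  step 16: S^6(Z)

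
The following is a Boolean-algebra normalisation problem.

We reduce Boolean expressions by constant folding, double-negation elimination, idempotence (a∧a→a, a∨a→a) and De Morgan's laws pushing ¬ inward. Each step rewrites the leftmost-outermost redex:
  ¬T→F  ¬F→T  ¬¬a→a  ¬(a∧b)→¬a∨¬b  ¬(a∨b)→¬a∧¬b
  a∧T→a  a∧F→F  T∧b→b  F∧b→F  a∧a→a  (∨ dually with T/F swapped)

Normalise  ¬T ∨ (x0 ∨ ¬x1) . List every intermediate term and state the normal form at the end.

Answer: normal form = x0 ∨ ¬x1  (in 2 steps)

Derivation:
  start: ¬T ∨ (x0 ∨ ¬x1)
  [1] F ∨ (x0 ∨ ¬x1)
  [2] x0 ∨ ¬x1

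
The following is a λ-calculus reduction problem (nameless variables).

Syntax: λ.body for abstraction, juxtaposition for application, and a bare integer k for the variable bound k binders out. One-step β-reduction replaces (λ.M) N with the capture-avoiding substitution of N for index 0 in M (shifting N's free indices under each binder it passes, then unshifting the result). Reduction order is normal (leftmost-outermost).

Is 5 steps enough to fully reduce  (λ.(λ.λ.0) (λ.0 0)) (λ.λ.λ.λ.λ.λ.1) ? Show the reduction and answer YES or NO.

Answer: YES — reaches normal form λ.0 in 2 ≤ 5 steps

Reduction:
  start: (λ.(λ.λ.0) (λ.0 0)) (λ.λ.λ.λ.λ.λ.1)
  step 1: (λ.λ.0) (λ.0 0)
  step 2: λ.0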